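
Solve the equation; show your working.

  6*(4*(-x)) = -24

Step 1. [6*(4*(-x)) = -24] leading coefficient 6: divide by 6 ⇒ div: 4*(-x) = -4.
Step 2. [4*(-x) = -4] 4 out front; divide by 4, so div: -x = -1.
Step 3. [-x = -1] flip signs both sides ⇒ neg: x = 1.

Answer: x ∈ {1}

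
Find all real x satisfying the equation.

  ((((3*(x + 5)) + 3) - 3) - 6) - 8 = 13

Step 1. [((((3*(x + 5)) + 3) - 3) - 6) - 8 = 13] -8 is outermost — add 8 both sides ⇒ sub: (((3*(x + 5)) + 3) - 3) - 6 = 21.
Step 2. [(((3*(x + 5)) + 3) - 3) - 6 = 21] the outer -6 inverts by adding 6 ⇒ sub: ((3*(x + 5)) + 3) - 3 = 27.
Step 3. [((3*(x + 5)) + 3) - 3 = 27] 3 comes off first (add 3). So sub: (3*(x + 5)) + 3 = 30.
Step 4. [(3*(x + 5)) + 3 = 30] subtract 3: x sits inside (… + 3). So sub: 3*(x + 5) = 27.
Step 5. [3*(x + 5) = 27] leading coefficient 3: divide by 3 ⇒ div: x + 5 = 9.
Step 6. [x + 5 = 9] peel the +5: subtract 5 from each side. So sub: x = 4.

Answer: x ∈ {4}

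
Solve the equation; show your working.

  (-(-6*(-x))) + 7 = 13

Step 1. [(-(-6*(-x))) + 7 = 13] +7 is outermost — subtract 7 both sides. So sub: -(-6*(-x)) = 6.
Step 2. [-(-6*(-x)) = 6] LHS negated; negate both sides ⇒ neg: -6*(-x) = -6.
Step 3. [-6*(-x) = -6] LHS = -6·(…); ÷-6 both sides, so div: -x = 1.
Step 4. [-x = 1] flip signs both sides ⇒ neg: x = -1.

Answer: x ∈ {-1}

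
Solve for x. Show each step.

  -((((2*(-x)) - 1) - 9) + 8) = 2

Step 1. [-((((2*(-x)) - 1) - 9) + 8) = 2] flip signs both sides. So neg: (((2*(-x)) - 1) - 9) + 8 = -2.
Step 2. [(((2*(-x)) - 1) - 9) + 8 = -2] subtract 8: x sits inside (… + 8), so sub: ((2*(-x)) - 1) - 9 = -10.
Step 3. [((2*(-x)) - 1) - 9 = -10] the outer -9 inverts by adding 9. So sub: (2*(-x)) - 1 = -1.
Step 4. [(2*(-x)) - 1 = -1] add 1: x sits inside (… - 1) ⇒ sub: 2*(-x) = 0.
Step 5. [2*(-x) = 0] divide by the outer 2. So div: -x = 0.
Step 6. [-x = 0] leading − — multiply by −1. So neg: x = 0.

Answer: x ∈ {0}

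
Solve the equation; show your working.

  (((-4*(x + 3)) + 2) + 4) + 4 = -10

Step 1. [(((-4*(x + 3)) + 2) + 4) + 4 = -10] subtract 4: x sits inside (… + 4). So sub: ((-4*(x + 3)) + 2) + 4 = -14.
Step 2. [((-4*(x + 3)) + 2) + 4 = -14] subtract 4: x sits inside (… + 4) ⇒ sub: (-4*(x + 3)) + 2 = -18.
Step 3. [(-4*(x + 3)) + 2 = -18] +2 is outermost — subtract 2 both sides. So sub: -4*(x + 3) = -20.
Step 4. [-4*(x + 3) = -20] leading coefficient -4: divide by -4. So div: x + 3 = 5.
Step 5. [x + 3 = 5] +3 is outermost — subtract 3 both sides ⇒ sub: x = 2.

Answer: x ∈ {2}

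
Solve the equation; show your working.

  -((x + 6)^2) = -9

Step 1. [-((x + 6)^2) = -9] leading − — multiply by −1. So neg: (x + 6)^2 = 9.
Step 2. [(x + 6)^2 = 9] LHS squared, RHS 9 ≥ 0: apply √ (±), so sqrt: x + 6 = 3 or -3.
Step 3. [x + 6 = 3 or -3] peel the +6: subtract 6 from each side, so sub: x = -3 or -9.

Answer: x ∈ {-9, -3}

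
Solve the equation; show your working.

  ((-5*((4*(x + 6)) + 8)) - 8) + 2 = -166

Step 1. [((-5*((4*(x + 6)) + 8)) - 8) + 2 = -166] 2 comes off first (subtract 2). So sub: (-5*((4*(x + 6)) + 8)) - 8 = -168.
Step 2. [(-5*((4*(x + 6)) + 8)) - 8 = -168] 8 comes off first (add 8). So sub: -5*((4*(x + 6)) + 8) = -160.
Step 3. [-5*((4*(x + 6)) + 8) = -160] leading coefficient -5: divide by -5 ⇒ div: (4*(x + 6)) + 8 = 32.
Step 4. [(4*(x + 6)) + 8 = 32] the outer +8 inverts by subtracting 8. So sub: 4*(x + 6) = 24.
Step 5. [4*(x + 6) = 24] 4·(inner) — divide through by 4, so div: x + 6 = 6.
Step 6. [x + 6 = 6] subtract 6: x sits inside (… + 6) ⇒ sub: x = 0.

Answer: x ∈ {0}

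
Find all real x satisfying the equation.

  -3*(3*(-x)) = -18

Step 1. [-3*(3*(-x)) = -18] LHS = -3·(…); ÷-3 both sides. So div: 3*(-x) = 6.
Step 2. [3*(-x) = 6] leading coefficient 3: divide by 3. So div: -x = 2.
Step 3. [-x = 2] LHS negated; negate both sides. So neg: x = -2.

Answer: x ∈ {-2}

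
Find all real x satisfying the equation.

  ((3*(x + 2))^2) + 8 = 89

Step 1. [((3*(x + 2))^2) + 8 = 89] subtract 8: x sits inside (… + 8). So sub: (3*(x + 2))^2 = 81.
Step 2. [(3*(x + 2))^2 = 81] √ both sides: 81 ≥ 0 gives two branches. So sqrt: 3*(x + 2) = 9 or -9.
Step 3. [3*(x + 2) = 9 or -9] 3 out front; divide by 3, so div: x + 2 = 3 or -3.
Step 4. [x + 2 = 3 or -3] the outer +2 inverts by subtracting 2. So sub: x = 1 or -5.

Answer: x ∈ {-5, 1}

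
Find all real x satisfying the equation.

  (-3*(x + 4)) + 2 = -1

Step 1. [(-3*(x + 4)) + 2 = -1] peel the +2: subtract 2 from each side, so sub: -3*(x + 4) = -3.
Step 2. [-3*(x + 4) = -3] -3·(inner) — divide through by -3 ⇒ div: x + 4 = 1.
Step 3. [x + 4 = 1] subtract 4: x sits inside (… + 4) ⇒ sub: x = -3.

Answer: x ∈ {-3}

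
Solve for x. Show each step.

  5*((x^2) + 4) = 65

Step 1. [5*((x^2) + 4) = 65] 5·(inner) — divide through by 5, so div: (x^2) + 4 = 13.
Step 2. [(x^2) + 4 = 13] the outer +4 inverts by subtracting 4, so sub: x^2 = 9.
Step 3. [x^2 = 9] LHS squared, RHS 9 ≥ 0: apply √ (±). So sqrt: x = 3 or -3.

Answer: x ∈ {-3, 3}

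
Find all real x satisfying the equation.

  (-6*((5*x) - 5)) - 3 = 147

Step 1. [(-6*((5*x) - 5)) - 3 = 147] -3 is outermost — add 3 both sides. So sub: -6*((5*x) - 5) = 150.
Step 2. [-6*((5*x) - 5) = 150] leading coefficient -6: divide by -6 ⇒ div: (5*x) - 5 = -25.
Step 3. [(5*x) - 5 = -25] 5 comes off first (add 5). So sub: 5*x = -20.
Step 4. [5*x = -20] divide by the outer 5. So div: x = -4.

Answer: x ∈ {-4}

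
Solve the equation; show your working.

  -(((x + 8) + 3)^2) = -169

Step 1. [-(((x + 8) + 3)^2) = -169] leading − — multiply by −1 ⇒ neg: ((x + 8) + 3)^2 = 169.
Step 2. [((x + 8) + 3)^2 = 169] √ both sides: 169 ≥ 0 gives two branches, so sqrt: (x + 8) + 3 = 13 or -13.
Step 3. [(x + 8) + 3 = 13 or -13] the outer +3 inverts by subtracting 3 ⇒ sub: x + 8 = 10 or -16.
Step 4. [x + 8 = 10 or -16] subtract 8: x sits inside (… + 8), so sub: x = 2 or -24.

Answer: x ∈ {-24, 2}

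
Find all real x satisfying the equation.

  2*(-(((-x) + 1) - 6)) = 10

Step 1. [2*(-(((-x) + 1) - 6)) = 10] divide by the outer 2 ⇒ div: -(((-x) + 1) - 6) = 5.
Step 2. [-(((-x) + 1) - 6) = 5] LHS negated; negate both sides. So neg: ((-x) + 1) - 6 = -5.
Step 3. [((-x) + 1) - 6 = -5] -6 is outermost — add 6 both sides. So sub: (-x) + 1 = 1.
Step 4. [(-x) + 1 = 1] peel the +1: subtract 1 from each side. So sub: -x = 0.
Step 5. [-x = 0] leading − — multiply by −1 ⇒ neg: x = 0.

Answer: x ∈ {0}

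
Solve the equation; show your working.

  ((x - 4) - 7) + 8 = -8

Step 1. [((x - 4) - 7) + 8 = -8] +8 is outermost — subtract 8 both sides ⇒ sub: (x - 4) - 7 = -16.
Step 2. [(x - 4) - 7 = -16] the outer -7 inverts by adding 7 ⇒ sub: x - 4 = -9.
Step 3. [x - 4 = -9] the outer -4 inverts by adding 4. So sub: x = -5.

Answer: x ∈ {-5}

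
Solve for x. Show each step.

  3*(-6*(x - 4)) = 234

Step 1. [3*(-6*(x - 4)) = 234] 3 out front; divide by 3 ⇒ div: -6*(x - 4) = 78.
Step 2. [-6*(x - 4) = 78] divide by the outer -6. So div: x - 4 = -13.
Step 3. [x - 4 = -13] peel the -4: add 4 from each side, so sub: x = -9.

Answer: x ∈ {-9}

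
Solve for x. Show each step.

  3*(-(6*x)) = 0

Step 1. [3*(-(6*x)) = 0] divide by the outer 3 ⇒ div: -(6*x) = 0.
Step 2. [-(6*x) = 0] flip signs both sides. So neg: 6*x = 0.
Step 3. [6*x = 0] divide by the outer 6 ⇒ div: x = 0.

Answer: x ∈ {0}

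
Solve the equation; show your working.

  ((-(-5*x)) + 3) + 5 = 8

Step 1. [((-(-5*x)) + 3) + 5 = 8] 5 comes off first (subtract 5). So sub: (-(-5*x)) + 3 = 3.
Step 2. [(-(-5*x)) + 3 = 3] +3 is outermost — subtract 3 both sides, so sub: -(-5*x) = 0.
Step 3. [-(-5*x) = 0] LHS negated; negate both sides, so neg: -5*x = 0.
Step 4. [-5*x = 0] leading coefficient -5: divide by -5 ⇒ div: x = 0.

Answer: x ∈ {0}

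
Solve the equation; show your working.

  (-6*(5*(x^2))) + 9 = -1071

Step 1. [(-6*(5*(x^2))) + 9 = -1071] +9 is outermost — subtract 9 both sides, so sub: -6*(5*(x^2)) = -1080.
Step 2. [-6*(5*(x^2)) = -1080] -6 out front; divide by -6, so div: 5*(x^2) = 180.
Step 3. [5*(x^2) = 180] LHS = 5·(…); ÷5 both sides ⇒ div: x^2 = 36.
Step 4. [x^2 = 36] 36 ≥ 0, LHS is (·)² — take ±√, so sqrt: x = 6 or -6.

Answer: x ∈ {-6, 6}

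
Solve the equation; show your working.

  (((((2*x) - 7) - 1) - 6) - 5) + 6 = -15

Step 1. [(((((2*x) - 7) - 1) - 6) - 5) + 6 = -15] +6 is outermost — subtract 6 both sides ⇒ sub: ((((2*x) - 7) - 1) - 6) - 5 = -21.
Step 2. [((((2*x) - 7) - 1) - 6) - 5 = -21] the outer -5 inverts by adding 5. So sub: (((2*x) - 7) - 1) - 6 = -16.
Step 3. [(((2*x) - 7) - 1) - 6 = -16] the outer -6 inverts by adding 6 ⇒ sub: ((2*x) - 7) - 1 = -10.
Step 4. [((2*x) - 7) - 1 = -10] add 1: x sits inside (… - 1), so sub: (2*x) - 7 = -9.
Step 5. [(2*x) - 7 = -9] the outer -7 inverts by adding 7 ⇒ sub: 2*x = -2.
Step 6. [2*x = -2] LHS = 2·(…); ÷2 both sides, so div: x = -1.

Answer: x ∈ {-1}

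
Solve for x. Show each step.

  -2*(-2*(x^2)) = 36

Step 1. [-2*(-2*(x^2)) = 36] -2·(inner) — divide through by -2, so div: -2*(x^2) = -18.
Step 2. [-2*(x^2) = -18] -2·(inner) — divide through by -2, so div: x^2 = 9.
Step 3. [x^2 = 9] LHS squared, RHS 9 ≥ 0: apply √ (±) ⇒ sqrt: x = 3 or -3.

Answer: x ∈ {-3, 3}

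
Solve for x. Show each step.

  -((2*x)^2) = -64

Step 1. [-((2*x)^2) = -64] LHS negated; negate both sides. So neg: (2*x)^2 = 64.
Step 2. [(2*x)^2 = 64] LHS squared, RHS 64 ≥ 0: apply √ (±), so sqrt: 2*x = 8 or -8.
Step 3. [2*x = 8 or -8] divide by the outer 2. So div: x = 4 or -4.

Answer: x ∈ {-4, 4}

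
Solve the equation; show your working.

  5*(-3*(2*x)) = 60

Step 1. [5*(-3*(2*x)) = 60] 5·(inner) — divide through by 5 ⇒ div: -3*(2*x) = 12.
Step 2. [-3*(2*x) = 12] -3·(inner) — divide through by -3 ⇒ div: 2*x = -4.
Step 3. [2*x = -4] 2 out front; divide by 2. So div: x = -2.

Answer: x ∈ {-2}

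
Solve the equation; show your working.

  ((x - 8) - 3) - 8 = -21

Step 1. [((x - 8) - 3) - 8 = -21] -8 is outermost — add 8 both sides, so sub: (x - 8) - 3 = -13.
Step 2. [(x - 8) - 3 = -13] 3 comes off first (add 3), so sub: x - 8 = -10.
Step 3. [x - 8 = -10] -8 is outermost — add 8 both sides ⇒ sub: x = -2.

Answer: x ∈ {-2}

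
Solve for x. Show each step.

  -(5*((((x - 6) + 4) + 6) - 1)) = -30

Step 1. [-(5*((((x - 6) + 4) + 6) - 1)) = -30] LHS negated; negate both sides ⇒ neg: 5*((((x - 6) + 4) + 6) - 1) = 30.
Step 2. [5*((((x - 6) + 4) + 6) - 1) = 30] LHS = 5·(…); ÷5 both sides. So div: (((x - 6) + 4) + 6) - 1 = 6.
Step 3. [(((x - 6) + 4) + 6) - 1 = 6] peel the -1: add 1 from each side, so sub: ((x - 6) + 4) + 6 = 7.
Step 4. [((x - 6) + 4) + 6 = 7] peel the +6: subtract 6 from each side ⇒ sub: (x - 6) + 4 = 1.
Step 5. [(x - 6) + 4 = 1] the outer +4 inverts by subtracting 4, so sub: x - 6 = -3.
Step 6. [x - 6 = -3] peel the -6: add 6 from each side, so sub: x = 3.

Answer: x ∈ {3}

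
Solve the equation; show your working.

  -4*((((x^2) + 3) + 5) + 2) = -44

Step 1. [-4*((((x^2) + 3) + 5) + 2) = -44] divide by the outer -4 ⇒ div: (((x^2) + 3) + 5) + 2 = 11.
Step 2. [(((x^2) + 3) + 5) + 2 = 11] subtract 2: x sits inside (… + 2), so sub: ((x^2) + 3) + 5 = 9.
Step 3. [((x^2) + 3) + 5 = 9] peel the +5: subtract 5 from each side ⇒ sub: (x^2) + 3 = 4.
Step 4. [(x^2) + 3 = 4] the outer +3 inverts by subtracting 3 ⇒ sub: x^2 = 1.
Step 5. [x^2 = 1] √ both sides: 1 ≥ 0 gives two branches ⇒ sqrt: x = 1 or -1.

Answer: x ∈ {-1, 1}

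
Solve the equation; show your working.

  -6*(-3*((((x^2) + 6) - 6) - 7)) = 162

Step 1. [-6*(-3*((((x^2) + 6) - 6) - 7)) = 162] divide by the outer -6, so div: -3*((((x^2) + 6) - 6) - 7) = -27.
Step 2. [-3*((((x^2) + 6) - 6) - 7) = -27] leading coefficient -3: divide by -3. So div: (((x^2) + 6) - 6) - 7 = 9.
Step 3. [(((x^2) + 6) - 6) - 7 = 9] -7 is outermost — add 7 both sides, so sub: ((x^2) + 6) - 6 = 16.
Step 4. [((x^2) + 6) - 6 = 16] -6 is outermost — add 6 both sides, so sub: (x^2) + 6 = 22.
Step 5. [(x^2) + 6 = 22] +6 is outermost — subtract 6 both sides. So sub: x^2 = 16.
Step 6. [x^2 = 16] √ both sides: 16 ≥ 0 gives two branches. So sqrt: x = 4 or -4.

Answer: x ∈ {-4, 4}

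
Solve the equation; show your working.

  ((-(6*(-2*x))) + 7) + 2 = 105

Step 1. [((-(6*(-2*x))) + 7) + 2 = 105] +2 is outermost — subtract 2 both sides, so sub: (-(6*(-2*x))) + 7 = 103.
Step 2. [(-(6*(-2*x))) + 7 = 103] subtract 7: x sits inside (… + 7) ⇒ sub: -(6*(-2*x)) = 96.
Step 3. [-(6*(-2*x)) = 96] flip signs both sides ⇒ neg: 6*(-2*x) = -96.
Step 4. [6*(-2*x) = -96] LHS = 6·(…); ÷6 both sides. So div: -2*x = -16.
Step 5. [-2*x = -16] -2 out front; divide by -2. So div: x = 8.

Answer: x ∈ {8}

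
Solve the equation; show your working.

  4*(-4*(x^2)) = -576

Step 1. [4*(-4*(x^2)) = -576] leading coefficient 4: divide by 4 ⇒ div: -4*(x^2) = -144.
Step 2. [-4*(x^2) = -144] leading coefficient -4: divide by -4. So div: x^2 = 36.
Step 3. [x^2 = 36] 36 ≥ 0, LHS is (·)² — take ±√ ⇒ sqrt: x = 6 or -6.

Answer: x ∈ {-6, 6}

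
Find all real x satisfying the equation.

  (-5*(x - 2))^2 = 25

Step 1. [(-5*(x - 2))^2 = 25] LHS squared, RHS 25 ≥ 0: apply √ (±), so sqrt: -5*(x - 2) = 5 or -5.
Step 2. [-5*(x - 2) = 5 or -5] leading coefficient -5: divide by -5 ⇒ div: x - 2 = -1 or 1.
Step 3. [x - 2 = -1 or 1] 2 comes off first (add 2) ⇒ sub: x = 1 or 3.

Answer: x ∈ {1, 3}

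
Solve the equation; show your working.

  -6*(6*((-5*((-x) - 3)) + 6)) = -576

Step 1. [-6*(6*((-5*((-x) - 3)) + 6)) = -576] -6 out front; divide by -6. So div: 6*((-5*((-x) - 3)) + 6) = 96.
Step 2. [6*((-5*((-x) - 3)) + 6) = 96] divide by the outer 6. So div: (-5*((-x) - 3)) + 6 = 16.
Step 3. [(-5*((-x) - 3)) + 6 = 16] peel the +6: subtract 6 from each side, so sub: -5*((-x) - 3) = 10.
Step 4. [-5*((-x) - 3) = 10] -5·(inner) — divide through by -5. So div: (-x) - 3 = -2.
Step 5. [(-x) - 3 = -2] add 3: x sits inside (… - 3), so sub: -x = 1.
Step 6. [-x = 1] flip signs both sides. So neg: x = -1.

Answer: x ∈ {-1}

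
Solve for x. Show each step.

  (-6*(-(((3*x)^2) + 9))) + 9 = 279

Step 1. [(-6*(-(((3*x)^2) + 9))) + 9 = 279] the outer +9 inverts by subtracting 9, so sub: -6*(-(((3*x)^2) + 9)) = 270.
Step 2. [-6*(-(((3*x)^2) + 9)) = 270] leading coefficient -6: divide by -6. So div: -(((3*x)^2) + 9) = -45.
Step 3. [-(((3*x)^2) + 9) = -45] leading − — multiply by −1 ⇒ neg: ((3*x)^2) + 9 = 45.
Step 4. [((3*x)^2) + 9 = 45] the outer +9 inverts by subtracting 9, so sub: (3*x)^2 = 36.
Step 5. [(3*x)^2 = 36] LHS squared, RHS 36 ≥ 0: apply √ (±). So sqrt: 3*x = 6 or -6.
Step 6. [3*x = 6 or -6] 3 out front; divide by 3, so div: x = 2 or -2.

Answer: x ∈ {-2, 2}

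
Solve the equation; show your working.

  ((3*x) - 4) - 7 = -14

Step 1. [((3*x) - 4) - 7 = -14] the outer -7 inverts by adding 7. So sub: (3*x) - 4 = -7.
Step 2. [(3*x) - 4 = -7] 4 comes off first (add 4) ⇒ sub: 3*x = -3.
Step 3. [3*x = -3] 3·(inner) — divide through by 3 ⇒ div: x = -1.

Answer: x ∈ {-1}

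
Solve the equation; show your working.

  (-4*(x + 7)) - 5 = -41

Step 1. [(-4*(x + 7)) - 5 = -41] peel the -5: add 5 from each side, so sub: -4*(x + 7) = -36.
Step 2. [-4*(x + 7) = -36] LHS = -4·(…); ÷-4 both sides. So div: x + 7 = 9.
Step 3. [x + 7 = 9] +7 is outermost — subtract 7 both sides. So sub: x = 2.

Answer: x ∈ {2}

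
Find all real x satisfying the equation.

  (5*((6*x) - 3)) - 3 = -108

Step 1. [(5*((6*x) - 3)) - 3 = -108] 3 comes off first (add 3), so sub: 5*((6*x) - 3) = -105.
Step 2. [5*((6*x) - 3) = -105] 5·(inner) — divide through by 5, so div: (6*x) - 3 = -21.
Step 3. [(6*x) - 3 = -21] peel the -3: add 3 from each side. So sub: 6*x = -18.
Step 4. [6*x = -18] LHS = 6·(…); ÷6 both sides, so div: x = -3.

Answer: x ∈ {-3}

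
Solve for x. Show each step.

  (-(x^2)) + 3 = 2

Step 1. [(-(x^2)) + 3 = 2] subtract 3: x sits inside (… + 3) ⇒ sub: -(x^2) = -1.
Step 2. [-(x^2) = -1] leading − — multiply by −1 ⇒ neg: x^2 = 1.
Step 3. [x^2 = 1] √ both sides: 1 ≥ 0 gives two branches, so sqrt: x = 1 or -1.

Answer: x ∈ {-1, 1}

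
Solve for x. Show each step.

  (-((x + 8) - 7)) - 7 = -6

Step 1. [(-((x + 8) - 7)) - 7 = -6] add 7: x sits inside (… - 7) ⇒ sub: -((x + 8) - 7) = 1.
Step 2. [-((x + 8) - 7) = 1] flip signs both sides ⇒ neg: (x + 8) - 7 = -1.
Step 3. [(x + 8) - 7 = -1] add 7: x sits inside (… - 7), so sub: x + 8 = 6.
Step 4. [x + 8 = 6] peel the +8: subtract 8 from each side. So sub: x = -2.

Answer: x ∈ {-2}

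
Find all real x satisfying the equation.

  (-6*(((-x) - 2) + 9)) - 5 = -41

Step 1. [(-6*(((-x) - 2) + 9)) - 5 = -41] add 5: x sits inside (… - 5). So sub: -6*(((-x) - 2) + 9) = -36.
Step 2. [-6*(((-x) - 2) + 9) = -36] LHS = -6·(…); ÷-6 both sides, so div: ((-x) - 2) + 9 = 6.
Step 3. [((-x) - 2) + 9 = 6] the outer +9 inverts by subtracting 9, so sub: (-x) - 2 = -3.
Step 4. [(-x) - 2 = -3] the outer -2 inverts by adding 2 ⇒ sub: -x = -1.
Step 5. [-x = -1] flip signs both sides ⇒ neg: x = 1.

Answer: x ∈ {1}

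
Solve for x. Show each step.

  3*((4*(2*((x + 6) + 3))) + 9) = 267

Step 1. [3*((4*(2*((x + 6) + 3))) + 9) = 267] leading coefficient 3: divide by 3, so div: (4*(2*((x + 6) + 3))) + 9 = 89.
Step 2. [(4*(2*((x + 6) + 3))) + 9 = 89] the outer +9 inverts by subtracting 9. So sub: 4*(2*((x + 6) + 3)) = 80.
Step 3. [4*(2*((x + 6) + 3)) = 80] 4·(inner) — divide through by 4 ⇒ div: 2*((x + 6) + 3) = 20.
Step 4. [2*((x + 6) + 3) = 20] 2·(inner) — divide through by 2. So div: (x + 6) + 3 = 10.
Step 5. [(x + 6) + 3 = 10] subtract 3: x sits inside (… + 3). So sub: x + 6 = 7.
Step 6. [x + 6 = 7] peel the +6: subtract 6 from each side ⇒ sub: x = 1.

Answer: x ∈ {1}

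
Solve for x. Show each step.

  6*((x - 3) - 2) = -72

Step 1. [6*((x - 3) - 2) = -72] LHS = 6·(…); ÷6 both sides. So div: (x - 3) - 2 = -12.
Step 2. [(x - 3) - 2 = -12] the outer -2 inverts by adding 2 ⇒ sub: x - 3 = -10.
Step 3. [x - 3 = -10] 3 comes off first (add 3). So sub: x = -7.

Answer: x ∈ {-7}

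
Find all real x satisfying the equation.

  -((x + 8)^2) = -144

Step 1. [-((x + 8)^2) = -144] flip signs both sides, so neg: (x + 8)^2 = 144.
Step 2. [(x + 8)^2 = 144] √ both sides: 144 ≥ 0 gives two branches ⇒ sqrt: x + 8 = 12 or -12.
Step 3. [x + 8 = 12 or -12] +8 is outermost — subtract 8 both sides. So sub: x = 4 or -20.

Answer: x ∈ {-20, 4}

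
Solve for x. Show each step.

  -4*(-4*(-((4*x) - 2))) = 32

Step 1. [-4*(-4*(-((4*x) - 2))) = 32] -4 out front; divide by -4, so div: -4*(-((4*x) - 2)) = -8.
Step 2. [-4*(-((4*x) - 2)) = -8] -4·(inner) — divide through by -4. So div: -((4*x) - 2) = 2.
Step 3. [-((4*x) - 2) = 2] LHS negated; negate both sides, so neg: (4*x) - 2 = -2.
Step 4. [(4*x) - 2 = -2] -2 is outermost — add 2 both sides, so sub: 4*x = 0.
Step 5. [4*x = 0] 4 out front; divide by 4 ⇒ div: x = 0.

Answer: x ∈ {0}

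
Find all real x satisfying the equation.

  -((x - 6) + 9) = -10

Step 1. [-((x - 6) + 9) = -10] leading − — multiply by −1, so neg: (x - 6) + 9 = 10.
Step 2. [(x - 6) + 9 = 10] subtract 9: x sits inside (… + 9), so sub: x - 6 = 1.
Step 3. [x - 6 = 1] add 6: x sits inside (… - 6) ⇒ sub: x = 7.

Answer: x ∈ {7}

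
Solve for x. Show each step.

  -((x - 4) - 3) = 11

Step 1. [-((x - 4) - 3) = 11] leading − — multiply by −1, so neg: (x - 4) - 3 = -11.
Step 2. [(x - 4) - 3 = -11] -3 is outermost — add 3 both sides, so sub: x - 4 = -8.
Step 3. [x - 4 = -8] add 4: x sits inside (… - 4). So sub: x = -4.

Answer: x ∈ {-4}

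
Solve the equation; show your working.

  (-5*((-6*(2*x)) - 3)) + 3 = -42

Step 1. [(-5*((-6*(2*x)) - 3)) + 3 = -42] +3 is outermost — subtract 3 both sides ⇒ sub: -5*((-6*(2*x)) - 3) = -45.
Step 2. [-5*((-6*(2*x)) - 3) = -45] LHS = -5·(…); ÷-5 both sides ⇒ div: (-6*(2*x)) - 3 = 9.
Step 3. [(-6*(2*x)) - 3 = 9] 3 comes off first (add 3) ⇒ sub: -6*(2*x) = 12.
Step 4. [-6*(2*x) = 12] -6 out front; divide by -6, so div: 2*x = -2.
Step 5. [2*x = -2] LHS = 2·(…); ÷2 both sides, so div: x = -1.

Answer: x ∈ {-1}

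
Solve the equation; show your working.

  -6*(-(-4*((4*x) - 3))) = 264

Step 1. [-6*(-(-4*((4*x) - 3))) = 264] -6·(inner) — divide through by -6 ⇒ div: -(-4*((4*x) - 3)) = -44.
Step 2. [-(-4*((4*x) - 3)) = -44] leading − — multiply by −1, so neg: -4*((4*x) - 3) = 44.
Step 3. [-4*((4*x) - 3) = 44] LHS = -4·(…); ÷-4 both sides ⇒ div: (4*x) - 3 = -11.
Step 4. [(4*x) - 3 = -11] 3 comes off first (add 3). So sub: 4*x = -8.
Step 5. [4*x = -8] 4 out front; divide by 4, so div: x = -2.

Answer: x ∈ {-2}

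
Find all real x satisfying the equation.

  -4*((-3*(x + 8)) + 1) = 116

Step 1. [-4*((-3*(x + 8)) + 1) = 116] LHS = -4·(…); ÷-4 both sides ⇒ div: (-3*(x + 8)) + 1 = -29.
Step 2. [(-3*(x + 8)) + 1 = -29] 1 comes off first (subtract 1). So sub: -3*(x + 8) = -30.
Step 3. [-3*(x + 8) = -30] leading coefficient -3: divide by -3 ⇒ div: x + 8 = 10.
Step 4. [x + 8 = 10] subtract 8: x sits inside (… + 8), so sub: x = 2.

Answer: x ∈ {2}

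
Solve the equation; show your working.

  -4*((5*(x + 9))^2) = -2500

Step 1. [-4*((5*(x + 9))^2) = -2500] LHS = -4·(…); ÷-4 both sides, so div: (5*(x + 9))^2 = 625.
Step 2. [(5*(x + 9))^2 = 625] √ both sides: 625 ≥ 0 gives two branches ⇒ sqrt: 5*(x + 9) = 25 or -25.
Step 3. [5*(x + 9) = 25 or -25] divide by the outer 5. So div: x + 9 = 5 or -5.
Step 4. [x + 9 = 5 or -5] the outer +9 inverts by subtracting 9. So sub: x = -4 or -14.

Answer: x ∈ {-14, -4}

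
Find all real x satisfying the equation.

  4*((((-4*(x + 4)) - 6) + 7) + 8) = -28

Step 1. [4*((((-4*(x + 4)) - 6) + 7) + 8) = -28] 4·(inner) — divide through by 4, so div: (((-4*(x + 4)) - 6) + 7) + 8 = -7.
Step 2. [(((-4*(x + 4)) - 6) + 7) + 8 = -7] subtract 8: x sits inside (… + 8), so sub: ((-4*(x + 4)) - 6) + 7 = -15.
Step 3. [((-4*(x + 4)) - 6) + 7 = -15] +7 is outermost — subtract 7 both sides ⇒ sub: (-4*(x + 4)) - 6 = -22.
Step 4. [(-4*(x + 4)) - 6 = -22] peel the -6: add 6 from each side. So sub: -4*(x + 4) = -16.
Step 5. [-4*(x + 4) = -16] divide by the outer -4 ⇒ div: x + 4 = 4.
Step 6. [x + 4 = 4] 4 comes off first (subtract 4). So sub: x = 0.

Answer: x ∈ {0}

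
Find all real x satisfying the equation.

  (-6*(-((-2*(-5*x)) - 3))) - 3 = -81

Step 1. [(-6*(-((-2*(-5*x)) - 3))) - 3 = -81] the outer -3 inverts by adding 3. So sub: -6*(-((-2*(-5*x)) - 3)) = -78.
Step 2. [-6*(-((-2*(-5*x)) - 3)) = -78] -6·(inner) — divide through by -6 ⇒ div: -((-2*(-5*x)) - 3) = 13.
Step 3. [-((-2*(-5*x)) - 3) = 13] flip signs both sides ⇒ neg: (-2*(-5*x)) - 3 = -13.
Step 4. [(-2*(-5*x)) - 3 = -13] -3 is outermost — add 3 both sides. So sub: -2*(-5*x) = -10.
Step 5. [-2*(-5*x) = -10] leading coefficient -2: divide by -2. So div: -5*x = 5.
Step 6. [-5*x = 5] -5·(inner) — divide through by -5, so div: x = -1.

Answer: x ∈ {-1}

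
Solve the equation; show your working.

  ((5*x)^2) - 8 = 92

Step 1. [((5*x)^2) - 8 = 92] the outer -8 inverts by adding 8. So sub: (5*x)^2 = 100.
Step 2. [(5*x)^2 = 100] 100 ≥ 0, LHS is (·)² — take ±√. So sqrt: 5*x = 10 or -10.
Step 3. [5*x = 10 or -10] LHS = 5·(…); ÷5 both sides ⇒ div: x = 2 or -2.

Answer: x ∈ {-2, 2}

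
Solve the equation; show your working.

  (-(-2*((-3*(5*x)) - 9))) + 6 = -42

Step 1. [(-(-2*((-3*(5*x)) - 9))) + 6 = -42] +6 is outermost — subtract 6 both sides ⇒ sub: -(-2*((-3*(5*x)) - 9)) = -48.
Step 2. [-(-2*((-3*(5*x)) - 9)) = -48] LHS negated; negate both sides ⇒ neg: -2*((-3*(5*x)) - 9) = 48.
Step 3. [-2*((-3*(5*x)) - 9) = 48] -2·(inner) — divide through by -2. So div: (-3*(5*x)) - 9 = -24.
Step 4. [(-3*(5*x)) - 9 = -24] add 9: x sits inside (… - 9), so sub: -3*(5*x) = -15.
Step 5. [-3*(5*x) = -15] -3 out front; divide by -3, so div: 5*x = 5.
Step 6. [5*x = 5] divide by the outer 5 ⇒ div: x = 1.

Answer: x ∈ {1}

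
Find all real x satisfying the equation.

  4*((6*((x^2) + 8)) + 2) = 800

Step 1. [4*((6*((x^2) + 8)) + 2) = 800] divide by the outer 4, so div: (6*((x^2) + 8)) + 2 = 200.
Step 2. [(6*((x^2) + 8)) + 2 = 200] +2 is outermost — subtract 2 both sides ⇒ sub: 6*((x^2) + 8) = 198.
Step 3. [6*((x^2) + 8) = 198] LHS = 6·(…); ÷6 both sides ⇒ div: (x^2) + 8 = 33.
Step 4. [(x^2) + 8 = 33] 8 comes off first (subtract 8), so sub: x^2 = 25.
Step 5. [x^2 = 25] √ both sides: 25 ≥ 0 gives two branches ⇒ sqrt: x = 5 or -5.

Answer: x ∈ {-5, 5}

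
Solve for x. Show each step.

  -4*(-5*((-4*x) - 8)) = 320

Step 1. [-4*(-5*((-4*x) - 8)) = 320] LHS = -4·(…); ÷-4 both sides ⇒ div: -5*((-4*x) - 8) = -80.
Step 2. [-5*((-4*x) - 8) = -80] divide by the outer -5. So div: (-4*x) - 8 = 16.
Step 3. [(-4*x) - 8 = 16] add 8: x sits inside (… - 8), so sub: -4*x = 24.
Step 4. [-4*x = 24] -4 out front; divide by -4. So div: x = -6.

Answer: x ∈ {-6}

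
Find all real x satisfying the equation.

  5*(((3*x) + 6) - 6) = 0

Step 1. [5*(((3*x) + 6) - 6) = 0] leading coefficient 5: divide by 5, so div: ((3*x) + 6) - 6 = 0.
Step 2. [((3*x) + 6) - 6 = 0] -6 is outermost — add 6 both sides ⇒ sub: (3*x) + 6 = 6.
Step 3. [(3*x) + 6 = 6] 3 divides every term; factor it out, so factor: x + 2 = 2.
Step 4. [x + 2 = 2] +2 is outermost — subtract 2 both sides ⇒ sub: x = 0.

Answer: x ∈ {0}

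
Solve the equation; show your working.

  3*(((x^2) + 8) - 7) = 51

Step 1. [3*(((x^2) + 8) - 7) = 51] 3 out front; divide by 3. So div: ((x^2) + 8) - 7 = 17.
Step 2. [((x^2) + 8) - 7 = 17] the outer -7 inverts by adding 7 ⇒ sub: (x^2) + 8 = 24.
Step 3. [(x^2) + 8 = 24] +8 is outermost — subtract 8 both sides, so sub: x^2 = 16.
Step 4. [x^2 = 16] √ both sides: 16 ≥ 0 gives two branches, so sqrt: x = 4 or -4.

Answer: x ∈ {-4, 4}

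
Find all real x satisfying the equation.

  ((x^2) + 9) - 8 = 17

Step 1. [((x^2) + 9) - 8 = 17] peel the -8: add 8 from each side ⇒ sub: (x^2) + 9 = 25.
Step 2. [(x^2) + 9 = 25] the outer +9 inverts by subtracting 9. So sub: x^2 = 16.
Step 3. [x^2 = 16] √ both sides: 16 ≥ 0 gives two branches, so sqrt: x = 4 or -4.

Answer: x ∈ {-4, 4}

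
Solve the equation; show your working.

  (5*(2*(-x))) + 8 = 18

Step 1. [(5*(2*(-x))) + 8 = 18] 8 comes off first (subtract 8), so sub: 5*(2*(-x)) = 10.
Step 2. [5*(2*(-x)) = 10] divide by the outer 5 ⇒ div: 2*(-x) = 2.
Step 3. [2*(-x) = 2] leading coefficient 2: divide by 2. So div: -x = 1.
Step 4. [-x = 1] flip signs both sides ⇒ neg: x = -1.

Answer: x ∈ {-1}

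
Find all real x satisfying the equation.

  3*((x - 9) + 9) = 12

Step 1. [3*((x - 9) + 9) = 12] leading coefficient 3: divide by 3. So div: (x - 9) + 9 = 4.
Step 2. [(x - 9) + 9 = 4] peel the +9: subtract 9 from each side, so sub: x - 9 = -5.
Step 3. [x - 9 = -5] peel the -9: add 9 from each side ⇒ sub: x = 4.

Answer: x ∈ {4}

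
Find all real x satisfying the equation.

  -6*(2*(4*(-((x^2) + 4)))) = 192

Step 1. [-6*(2*(4*(-((x^2) + 4)))) = 192] -6 out front; divide by -6, so div: 2*(4*(-((x^2) + 4))) = -32.
Step 2. [2*(4*(-((x^2) + 4))) = -32] 2·(inner) — divide through by 2. So div: 4*(-((x^2) + 4)) = -16.
Step 3. [4*(-((x^2) + 4)) = -16] leading coefficient 4: divide by 4. So div: -((x^2) + 4) = -4.
Step 4. [-((x^2) + 4) = -4] leading − — multiply by −1. So neg: (x^2) + 4 = 4.
Step 5. [(x^2) + 4 = 4] peel the +4: subtract 4 from each side ⇒ sub: x^2 = 0.
Step 6. [x^2 = 0] LHS squared, RHS 0 ≥ 0: apply √ (±). So sqrt: x = 0.

Answer: x ∈ {0}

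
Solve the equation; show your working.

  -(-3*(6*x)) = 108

Step 1. [-(-3*(6*x)) = 108] leading − — multiply by −1 ⇒ neg: -3*(6*x) = -108.
Step 2. [-3*(6*x) = -108] leading coefficient -3: divide by -3. So div: 6*x = 36.
Step 3. [6*x = 36] leading coefficient 6: divide by 6, so div: x = 6.

Answer: x ∈ {6}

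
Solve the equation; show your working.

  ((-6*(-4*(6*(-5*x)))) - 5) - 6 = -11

Step 1. [((-6*(-4*(6*(-5*x)))) - 5) - 6 = -11] peel the -6: add 6 from each side, so sub: (-6*(-4*(6*(-5*x)))) - 5 = -5.
Step 2. [(-6*(-4*(6*(-5*x)))) - 5 = -5] -5 is outermost — add 5 both sides ⇒ sub: -6*(-4*(6*(-5*x))) = 0.
Step 3. [-6*(-4*(6*(-5*x))) = 0] divide by the outer -6. So div: -4*(6*(-5*x)) = 0.
Step 4. [-4*(6*(-5*x)) = 0] LHS = -4·(…); ÷-4 both sides, so div: 6*(-5*x) = 0.
Step 5. [6*(-5*x) = 0] divide by the outer 6 ⇒ div: -5*x = 0.
Step 6. [-5*x = 0] leading coefficient -5: divide by -5 ⇒ div: x = 0.

Answer: x ∈ {0}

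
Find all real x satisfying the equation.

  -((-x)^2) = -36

Step 1. [-((-x)^2) = -36] LHS negated; negate both sides, so neg: (-x)^2 = 36.
Step 2. [(-x)^2 = 36] LHS squared, RHS 36 ≥ 0: apply √ (±) ⇒ sqrt: -x = 6 or -6.
Step 3. [-x = 6 or -6] LHS negated; negate both sides. So neg: x = -6 or 6.

Answer: x ∈ {-6, 6}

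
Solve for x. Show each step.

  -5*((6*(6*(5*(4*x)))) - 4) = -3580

Step 1. [-5*((6*(6*(5*(4*x)))) - 4) = -3580] divide by the outer -5. So div: (6*(6*(5*(4*x)))) - 4 = 716.
Step 2. [(6*(6*(5*(4*x)))) - 4 = 716] 4 comes off first (add 4), so sub: 6*(6*(5*(4*x))) = 720.
Step 3. [6*(6*(5*(4*x))) = 720] leading coefficient 6: divide by 6, so div: 6*(5*(4*x)) = 120.
Step 4. [6*(5*(4*x)) = 120] 6·(inner) — divide through by 6, so div: 5*(4*x) = 20.
Step 5. [5*(4*x) = 20] 5·(inner) — divide through by 5 ⇒ div: 4*x = 4.
Step 6. [4*x = 4] divide by the outer 4, so div: x = 1.

Answer: x ∈ {1}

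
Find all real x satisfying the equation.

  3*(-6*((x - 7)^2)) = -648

Step 1. [3*(-6*((x - 7)^2)) = -648] 3 out front; divide by 3 ⇒ div: -6*((x - 7)^2) = -216.
Step 2. [-6*((x - 7)^2) = -216] leading coefficient -6: divide by -6. So div: (x - 7)^2 = 36.
Step 3. [(x - 7)^2 = 36] LHS squared, RHS 36 ≥ 0: apply √ (±), so sqrt: x - 7 = 6 or -6.
Step 4. [x - 7 = 6 or -6] the outer -7 inverts by adding 7 ⇒ sub: x = 13 or 1.

Answer: x ∈ {1, 13}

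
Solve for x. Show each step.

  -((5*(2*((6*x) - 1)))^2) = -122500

Step 1. [-((5*(2*((6*x) - 1)))^2) = -122500] LHS negated; negate both sides, so neg: (5*(2*((6*x) - 1)))^2 = 122500.
Step 2. [(5*(2*((6*x) - 1)))^2 = 122500] LHS squared, RHS 122500 ≥ 0: apply √ (±) ⇒ sqrt: 5*(2*((6*x) - 1)) = 350 or -350.
Step 3. [5*(2*((6*x) - 1)) = 350 or -350] divide by the outer 5 ⇒ div: 2*((6*x) - 1) = 70 or -70.
Step 4. [2*((6*x) - 1) = 70 or -70] leading coefficient 2: divide by 2. So div: (6*x) - 1 = 35 or -35.
Step 5. [(6*x) - 1 = 35 or -35] 1 comes off first (add 1), so sub: 6*x = 36 or -34.
Step 6. [6*x = 36 or -34] 6·(inner) — divide through by 6, so div: x = 6 or -17/3.

Answer: x ∈ {-17/3, 6}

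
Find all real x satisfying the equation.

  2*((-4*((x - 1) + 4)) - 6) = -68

Step 1. [2*((-4*((x - 1) + 4)) - 6) = -68] 2·(inner) — divide through by 2. So div: (-4*((x - 1) + 4)) - 6 = -34.
Step 2. [(-4*((x - 1) + 4)) - 6 = -34] add 6: x sits inside (… - 6), so sub: -4*((x - 1) + 4) = -28.
Step 3. [-4*((x - 1) + 4) = -28] leading coefficient -4: divide by -4. So div: (x - 1) + 4 = 7.
Step 4. [(x - 1) + 4 = 7] +4 is outermost — subtract 4 both sides. So sub: x - 1 = 3.
Step 5. [x - 1 = 3] add 1: x sits inside (… - 1), so sub: x = 4.

Answer: x ∈ {4}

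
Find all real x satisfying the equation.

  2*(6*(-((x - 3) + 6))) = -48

Step 1. [2*(6*(-((x - 3) + 6))) = -48] leading coefficient 2: divide by 2, so div: 6*(-((x - 3) + 6)) = -24.
Step 2. [6*(-((x - 3) + 6)) = -24] divide by the outer 6, so div: -((x - 3) + 6) = -4.
Step 3. [-((x - 3) + 6) = -4] leading − — multiply by −1, so neg: (x - 3) + 6 = 4.
Step 4. [(x - 3) + 6 = 4] peel the +6: subtract 6 from each side, so sub: x - 3 = -2.
Step 5. [x - 3 = -2] the outer -3 inverts by adding 3 ⇒ sub: x = 1.

Answer: x ∈ {1}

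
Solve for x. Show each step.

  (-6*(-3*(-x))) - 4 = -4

Step 1. [(-6*(-3*(-x))) - 4 = -4] the outer -4 inverts by adding 4 ⇒ sub: -6*(-3*(-x)) = 0.
Step 2. [-6*(-3*(-x)) = 0] -6 out front; divide by -6, so div: -3*(-x) = 0.
Step 3. [-3*(-x) = 0] -3·(inner) — divide through by -3 ⇒ div: -x = 0.
Step 4. [-x = 0] leading − — multiply by −1. So neg: x = 0.

Answer: x ∈ {0}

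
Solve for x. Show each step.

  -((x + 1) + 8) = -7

Step 1. [-((x + 1) + 8) = -7] flip signs both sides ⇒ neg: (x + 1) + 8 = 7.
Step 2. [(x + 1) + 8 = 7] the outer +8 inverts by subtracting 8, so sub: x + 1 = -1.
Step 3. [x + 1 = -1] +1 is outermost — subtract 1 both sides, so sub: x = -2.

Answer: x ∈ {-2}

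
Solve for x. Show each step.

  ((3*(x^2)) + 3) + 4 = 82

Step 1. [((3*(x^2)) + 3) + 4 = 82] subtract 4: x sits inside (… + 4) ⇒ sub: (3*(x^2)) + 3 = 78.
Step 2. [(3*(x^2)) + 3 = 78] the outer +3 inverts by subtracting 3, so sub: 3*(x^2) = 75.
Step 3. [3*(x^2) = 75] divide by the outer 3 ⇒ div: x^2 = 25.
Step 4. [x^2 = 25] √ both sides: 25 ≥ 0 gives two branches ⇒ sqrt: x = 5 or -5.

Answer: x ∈ {-5, 5}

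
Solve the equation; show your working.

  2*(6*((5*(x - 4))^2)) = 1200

Step 1. [2*(6*((5*(x - 4))^2)) = 1200] divide by the outer 2, so div: 6*((5*(x - 4))^2) = 600.
Step 2. [6*((5*(x - 4))^2) = 600] 6·(inner) — divide through by 6. So div: (5*(x - 4))^2 = 100.
Step 3. [(5*(x - 4))^2 = 100] LHS squared, RHS 100 ≥ 0: apply √ (±). So sqrt: 5*(x - 4) = 10 or -10.
Step 4. [5*(x - 4) = 10 or -10] LHS = 5·(…); ÷5 both sides. So div: x - 4 = 2 or -2.
Step 5. [x - 4 = 2 or -2] 4 comes off first (add 4), so sub: x = 6 or 2.

Answer: x ∈ {2, 6}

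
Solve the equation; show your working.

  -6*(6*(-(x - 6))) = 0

Step 1. [-6*(6*(-(x - 6))) = 0] -6·(inner) — divide through by -6, so div: 6*(-(x - 6)) = 0.
Step 2. [6*(-(x - 6)) = 0] 6 out front; divide by 6, so div: -(x - 6) = 0.
Step 3. [-(x - 6) = 0] flip signs both sides ⇒ neg: x - 6 = 0.
Step 4. [x - 6 = 0] peel the -6: add 6 from each side ⇒ sub: x = 6.

Answer: x ∈ {6}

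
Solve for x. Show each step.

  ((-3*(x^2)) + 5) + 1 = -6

Step 1. [((-3*(x^2)) + 5) + 1 = -6] +1 is outermost — subtract 1 both sides. So sub: (-3*(x^2)) + 5 = -7.
Step 2. [(-3*(x^2)) + 5 = -7] subtract 5: x sits inside (… + 5) ⇒ sub: -3*(x^2) = -12.
Step 3. [-3*(x^2) = -12] leading coefficient -3: divide by -3. So div: x^2 = 4.
Step 4. [x^2 = 4] √ both sides: 4 ≥ 0 gives two branches. So sqrt: x = 2 or -2.

Answer: x ∈ {-2, 2}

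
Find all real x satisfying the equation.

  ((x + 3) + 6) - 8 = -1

Step 1. [((x + 3) + 6) - 8 = -1] peel the -8: add 8 from each side ⇒ sub: (x + 3) + 6 = 7.
Step 2. [(x + 3) + 6 = 7] +6 is outermost — subtract 6 both sides, so sub: x + 3 = 1.
Step 3. [x + 3 = 1] subtract 3: x sits inside (… + 3), so sub: x = -2.

Answer: x ∈ {-2}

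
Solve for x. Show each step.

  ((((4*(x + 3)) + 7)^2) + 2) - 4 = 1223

Step 1. [((((4*(x + 3)) + 7)^2) + 2) - 4 = 1223] add 4: x sits inside (… - 4), so sub: (((4*(x + 3)) + 7)^2) + 2 = 1227.
Step 2. [(((4*(x + 3)) + 7)^2) + 2 = 1227] the outer +2 inverts by subtracting 2 ⇒ sub: ((4*(x + 3)) + 7)^2 = 1225.
Step 3. [((4*(x + 3)) + 7)^2 = 1225] 1225 ≥ 0, LHS is (·)² — take ±√ ⇒ sqrt: (4*(x + 3)) + 7 = 35 or -35.
Step 4. [(4*(x + 3)) + 7 = 35 or -35] 7 comes off first (subtract 7). So sub: 4*(x + 3) = 28 or -42.
Step 5. [4*(x + 3) = 28 or -42] LHS = 4·(…); ÷4 both sides, so div: x + 3 = 7 or -21/2.
Step 6. [x + 3 = 7 or -21/2] +3 is outermost — subtract 3 both sides ⇒ sub: x = 4 or -27/2.

Answer: x ∈ {-27/2, 4}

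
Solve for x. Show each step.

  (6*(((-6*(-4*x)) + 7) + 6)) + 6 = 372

Step 1. [(6*(((-6*(-4*x)) + 7) + 6)) + 6 = 372] common factor 6 (LHS and 372) — divide through. So factor: (((-6*(-4*x)) + 7) + 6) + 1 = 62.
Step 2. [(((-6*(-4*x)) + 7) + 6) + 1 = 62] peel the +1: subtract 1 from each side. So sub: ((-6*(-4*x)) + 7) + 6 = 61.
Step 3. [((-6*(-4*x)) + 7) + 6 = 61] subtract 6: x sits inside (… + 6). So sub: (-6*(-4*x)) + 7 = 55.
Step 4. [(-6*(-4*x)) + 7 = 55] subtract 7: x sits inside (… + 7), so sub: -6*(-4*x) = 48.
Step 5. [-6*(-4*x) = 48] divide by the outer -6. So div: -4*x = -8.
Step 6. [-4*x = -8] leading coefficient -4: divide by -4 ⇒ div: x = 2.

Answer: x ∈ {2}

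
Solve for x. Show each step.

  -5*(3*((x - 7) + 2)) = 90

Step 1. [-5*(3*((x - 7) + 2)) = 90] LHS = -5·(…); ÷-5 both sides. So div: 3*((x - 7) + 2) = -18.
Step 2. [3*((x - 7) + 2) = -18] 3·(inner) — divide through by 3 ⇒ div: (x - 7) + 2 = -6.
Step 3. [(x - 7) + 2 = -6] 2 comes off first (subtract 2) ⇒ sub: x - 7 = -8.
Step 4. [x - 7 = -8] the outer -7 inverts by adding 7, so sub: x = -1.

Answer: x ∈ {-1}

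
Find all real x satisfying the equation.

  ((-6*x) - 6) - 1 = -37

Step 1. [((-6*x) - 6) - 1 = -37] 1 comes off first (add 1) ⇒ sub: (-6*x) - 6 = -36.
Step 2. [(-6*x) - 6 = -36] add 6: x sits inside (… - 6). So sub: -6*x = -30.
Step 3. [-6*x = -30] leading coefficient -6: divide by -6, so div: x = 5.

Answer: x ∈ {5}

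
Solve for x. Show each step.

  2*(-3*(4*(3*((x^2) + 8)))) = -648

Step 1. [2*(-3*(4*(3*((x^2) + 8)))) = -648] 2·(inner) — divide through by 2 ⇒ div: -3*(4*(3*((x^2) + 8))) = -324.
Step 2. [-3*(4*(3*((x^2) + 8))) = -324] LHS = -3·(…); ÷-3 both sides, so div: 4*(3*((x^2) + 8)) = 108.
Step 3. [4*(3*((x^2) + 8)) = 108] 4·(inner) — divide through by 4 ⇒ div: 3*((x^2) + 8) = 27.
Step 4. [3*((x^2) + 8) = 27] leading coefficient 3: divide by 3. So div: (x^2) + 8 = 9.
Step 5. [(x^2) + 8 = 9] peel the +8: subtract 8 from each side. So sub: x^2 = 1.
Step 6. [x^2 = 1] √ both sides: 1 ≥ 0 gives two branches, so sqrt: x = 1 or -1.

Answer: x ∈ {-1, 1}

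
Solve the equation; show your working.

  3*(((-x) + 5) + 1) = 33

Step 1. [3*(((-x) + 5) + 1) = 33] LHS = 3·(…); ÷3 both sides ⇒ div: ((-x) + 5) + 1 = 11.
Step 2. [((-x) + 5) + 1 = 11] +1 is outermost — subtract 1 both sides. So sub: (-x) + 5 = 10.
Step 3. [(-x) + 5 = 10] 5 comes off first (subtract 5). So sub: -x = 5.
Step 4. [-x = 5] LHS negated; negate both sides. So neg: x = -5.

Answer: x ∈ {-5}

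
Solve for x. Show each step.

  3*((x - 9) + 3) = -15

Step 1. [3*((x - 9) + 3) = -15] leading coefficient 3: divide by 3, so div: (x - 9) + 3 = -5.
Step 2. [(x - 9) + 3 = -5] subtract 3: x sits inside (… + 3). So sub: x - 9 = -8.
Step 3. [x - 9 = -8] the outer -9 inverts by adding 9. So sub: x = 1.

Answer: x ∈ {1}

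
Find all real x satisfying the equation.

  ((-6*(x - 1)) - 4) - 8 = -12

Step 1. [((-6*(x - 1)) - 4) - 8 = -12] peel the -8: add 8 from each side, so sub: (-6*(x - 1)) - 4 = -4.
Step 2. [(-6*(x - 1)) - 4 = -4] the outer -4 inverts by adding 4. So sub: -6*(x - 1) = 0.
Step 3. [-6*(x - 1) = 0] -6·(inner) — divide through by -6 ⇒ div: x - 1 = 0.
Step 4. [x - 1 = 0] the outer -1 inverts by adding 1, so sub: x = 1.

Answer: x ∈ {1}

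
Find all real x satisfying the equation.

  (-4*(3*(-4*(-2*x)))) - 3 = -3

Step 1. [(-4*(3*(-4*(-2*x)))) - 3 = -3] peel the -3: add 3 from each side, so sub: -4*(3*(-4*(-2*x))) = 0.
Step 2. [-4*(3*(-4*(-2*x))) = 0] -4 out front; divide by -4 ⇒ div: 3*(-4*(-2*x)) = 0.
Step 3. [3*(-4*(-2*x)) = 0] LHS = 3·(…); ÷3 both sides, so div: -4*(-2*x) = 0.
Step 4. [-4*(-2*x) = 0] -4·(inner) — divide through by -4, so div: -2*x = 0.
Step 5. [-2*x = 0] -2 out front; divide by -2, so div: x = 0.

Answer: x ∈ {0}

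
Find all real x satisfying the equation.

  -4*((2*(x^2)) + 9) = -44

Step 1. [-4*((2*(x^2)) + 9) = -44] -4 out front; divide by -4. So div: (2*(x^2)) + 9 = 11.
Step 2. [(2*(x^2)) + 9 = 11] 9 comes off first (subtract 9), so sub: 2*(x^2) = 2.
Step 3. [2*(x^2) = 2] 2 out front; divide by 2. So div: x^2 = 1.
Step 4. [x^2 = 1] √ both sides: 1 ≥ 0 gives two branches, so sqrt: x = 1 or -1.

Answer: x ∈ {-1, 1}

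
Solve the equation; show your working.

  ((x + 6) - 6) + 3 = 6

Step 1. [((x + 6) - 6) + 3 = 6] +3 is outermost — subtract 3 both sides. So sub: (x + 6) - 6 = 3.
Step 2. [(x + 6) - 6 = 3] add 6: x sits inside (… - 6) ⇒ sub: x + 6 = 9.
Step 3. [x + 6 = 9] the outer +6 inverts by subtracting 6, so sub: x = 3.

Answer: x ∈ {3}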